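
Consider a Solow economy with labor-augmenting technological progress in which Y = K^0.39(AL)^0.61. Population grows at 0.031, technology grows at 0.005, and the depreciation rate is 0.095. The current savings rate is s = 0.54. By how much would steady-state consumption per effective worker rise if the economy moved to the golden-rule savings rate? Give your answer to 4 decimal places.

Δc ≈ 0.0876

n + g + δ = 0.031 + 0.005 + 0.095 = 0.131.
Current steady state (s = 0.54): k* = (0.54/0.131)^(1/0.61) ≈ 10.1952, y* = 10.1952^0.39 ≈ 2.4733, c* = (1−0.54)·2.4733 ≈ 1.1377.
At the golden rule the marginal product of capital equals n+g+δ: 0.39·k^(0.39−1) = 0.131. Solving, k_gold = (0.39/0.131)^(1/0.61) ≈ 5.9801.
y_gold = 5.9801^0.39 ≈ 2.0087, c_gold = y_gold − 0.131·k_gold ≈ 1.2253.
Gain: Δc = 1.2253 − 1.1377 ≈ 0.0876.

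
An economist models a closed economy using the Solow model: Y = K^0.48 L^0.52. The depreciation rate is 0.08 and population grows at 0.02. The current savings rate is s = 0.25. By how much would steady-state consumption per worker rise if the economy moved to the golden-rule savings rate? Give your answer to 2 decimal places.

Capital per worker breaks even when investment replaces (n + δ)·k; here n + δ = 0.1.
Current steady state (s = 0.25): k* = (0.25/0.1)^(1/0.52) ≈ 5.8246, y* = 5.8246^0.48 ≈ 2.3299, c* = (1−0.25)·2.3299 ≈ 1.7474.
At the golden rule the marginal product of capital equals n+δ: 0.48·k^(0.48−1) = 0.1. Solving, k_gold = (0.48/0.1)^(1/0.52) ≈ 20.4211.
y_gold = 20.4211^0.48 ≈ 4.2544, c_gold = y_gold − 0.1·k_gold ≈ 2.2123.
Gain: Δc = 2.2123 − 1.7474 ≈ 0.4649.

Δc ≈ 0.46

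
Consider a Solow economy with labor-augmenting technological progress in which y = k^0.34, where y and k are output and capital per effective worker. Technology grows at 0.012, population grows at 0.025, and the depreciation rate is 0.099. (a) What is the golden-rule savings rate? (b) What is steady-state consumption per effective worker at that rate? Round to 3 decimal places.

(a) s_gold = 0.340; (b) c_gold ≈ 1.058

n + g + δ = 0.025 + 0.012 + 0.099 = 0.136.
For Cobb-Douglas, s_gold equals capital's share: s_gold = 0.34.
Maximizing c = f(k) − (n+g+δ)·k gives f'(k) = n+g+δ, i.e. 0.34·k^(0.34−1) = 0.136, so k_gold = (0.34/0.136)^(1/0.66) ≈ 4.0081.
y_gold = 4.0081^0.34 ≈ 1.6032; c_gold = (1−0.34)·y_gold ≈ 1.0581.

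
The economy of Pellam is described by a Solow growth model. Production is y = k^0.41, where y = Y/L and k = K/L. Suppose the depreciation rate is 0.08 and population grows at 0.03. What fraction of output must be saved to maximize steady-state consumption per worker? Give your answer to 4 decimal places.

n + δ = 0.03 + 0.08 = 0.11.
At the golden rule MPK = n+δ, and in any Cobb-Douglas steady state s = (n+δ)·k/y = MPK·k/y = capital's share 0.41.

s_gold = 0.4100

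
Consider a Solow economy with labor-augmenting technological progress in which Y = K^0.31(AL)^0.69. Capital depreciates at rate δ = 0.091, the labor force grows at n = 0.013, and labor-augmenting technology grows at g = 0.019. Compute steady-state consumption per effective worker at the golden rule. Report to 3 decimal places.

The effective depreciation rate is n + g + δ = 0.013 + 0.019 + 0.091 = 0.123.
Maximizing c = f(k) − (n+g+δ)·k gives f'(k) = n+g+δ, i.e. 0.31·k^(0.31−1) = 0.123, so k_gold = (0.31/0.123)^(1/0.69) ≈ 3.8179.
y_gold = 3.8179^0.31 ≈ 1.5148.
c_gold = y_gold − (n+g+δ)·k_gold = 1.5148 − 0.123·3.8179 ≈ 1.0452.

c_gold ≈ 1.045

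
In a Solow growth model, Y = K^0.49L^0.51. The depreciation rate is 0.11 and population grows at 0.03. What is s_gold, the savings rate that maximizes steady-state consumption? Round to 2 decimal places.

s_gold = 0.49

n + δ = 0.03 + 0.11 = 0.14.
At the golden rule MPK = n+δ, and in any Cobb-Douglas steady state s = (n+δ)·k/y = MPK·k/y = capital's share 0.49.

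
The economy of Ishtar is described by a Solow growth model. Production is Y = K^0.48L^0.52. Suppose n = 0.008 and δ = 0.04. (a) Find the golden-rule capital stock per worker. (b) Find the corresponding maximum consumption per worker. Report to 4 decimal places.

n + δ = 0.008 + 0.04 = 0.048.
At the golden rule the marginal product of capital equals n+δ: 0.48·k^(0.48−1) = 0.048. Solving, k_gold = (0.48/0.048)^(1/0.52) ≈ 83.7678.
y_gold = 83.7678^0.48 ≈ 8.3768; c_gold = y_gold − 0.048·k_gold ≈ 4.3559.

(a) k_gold ≈ 83.7678; (b) c_gold ≈ 4.3559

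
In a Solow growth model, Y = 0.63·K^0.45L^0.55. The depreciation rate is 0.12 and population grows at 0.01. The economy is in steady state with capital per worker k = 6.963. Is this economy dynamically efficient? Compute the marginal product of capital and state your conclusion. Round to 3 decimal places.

Break-even investment rate: n + δ = 0.01 + 0.12 = 0.13.
MPK = 0.45·0.63·k^(0.45−1) = 0.45·0.63·6.963^(-0.55) ≈ 0.0975.
MPK < 0.13, so the economy is dynamically inefficient (over-saving).

dynamically inefficient; MPK ≈ 0.098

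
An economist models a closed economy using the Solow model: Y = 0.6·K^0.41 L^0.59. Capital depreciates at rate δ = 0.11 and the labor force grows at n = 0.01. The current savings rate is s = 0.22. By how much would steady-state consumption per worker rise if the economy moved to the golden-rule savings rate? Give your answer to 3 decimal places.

Capital per worker breaks even when investment replaces (n + δ)·k; here n + δ = 0.12.
Current steady state (s = 0.22): k* = (0.22·0.6/0.12)^(1/0.59) ≈ 1.1753, y* = 0.6·1.1753^0.41 ≈ 0.6411, c* = (1−0.22)·0.6411 ≈ 0.5000.
Maximizing c = f(k) − (n+δ)·k gives f'(k) = n+δ, i.e. 0.41·0.6·k^(0.41−1) = 0.12, so k_gold = (0.41·0.6/0.12)^(1/0.59) ≈ 3.3760.
y_gold = 0.6·3.3760^0.41 ≈ 0.9881, c_gold = y_gold − 0.12·k_gold ≈ 0.5830.
Gain: Δc = 0.5830 − 0.5000 ≈ 0.0829.

Δc ≈ 0.083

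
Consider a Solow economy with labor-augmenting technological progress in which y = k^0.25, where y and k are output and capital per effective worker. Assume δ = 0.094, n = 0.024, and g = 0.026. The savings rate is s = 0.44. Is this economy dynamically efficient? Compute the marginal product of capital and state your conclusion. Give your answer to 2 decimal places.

Break-even investment rate: n + g + δ = 0.024 + 0.026 + 0.094 = 0.144.
Steady-state k*: s·k^0.25 = 0.144·k gives k* = (0.44/0.144)^(1/0.75) ≈ 4.4339.
MPK = 0.25·4.4339^(-0.75) ≈ 0.0818.
MPK < n+g+δ = 0.144, so the economy is dynamically inefficient (over-saving).

dynamically inefficient; MPK ≈ 0.08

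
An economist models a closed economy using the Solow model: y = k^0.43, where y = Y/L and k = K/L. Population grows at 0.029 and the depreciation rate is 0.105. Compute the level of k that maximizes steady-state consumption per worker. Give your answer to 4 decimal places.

k_gold ≈ 7.7332

Break-even investment rate: n + δ = 0.029 + 0.105 = 0.134.
Maximizing c = f(k) − (n+δ)·k gives f'(k) = n+δ, i.e. 0.43·k^(0.43−1) = 0.134, so k_gold = (0.43/0.134)^(1/0.57) ≈ 7.7332.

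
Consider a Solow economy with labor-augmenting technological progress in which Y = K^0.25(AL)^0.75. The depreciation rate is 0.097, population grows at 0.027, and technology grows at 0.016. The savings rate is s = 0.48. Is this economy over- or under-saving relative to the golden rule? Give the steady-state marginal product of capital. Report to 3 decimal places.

The effective depreciation rate is n + g + δ = 0.027 + 0.016 + 0.097 = 0.14.
Steady-state k*: s·k^0.25 = 0.14·k gives k* = (0.48/0.14)^(1/0.75) ≈ 5.1699.
MPK = 0.25·5.1699^(-0.75) ≈ 0.0729.
MPK < n+g+δ = 0.14, so the economy is dynamically inefficient (over-saving).

over-saving; MPK ≈ 0.073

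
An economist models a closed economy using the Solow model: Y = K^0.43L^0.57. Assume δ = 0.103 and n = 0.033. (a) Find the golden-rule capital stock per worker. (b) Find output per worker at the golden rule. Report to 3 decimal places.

(a) k_gold ≈ 7.535; (b) y_gold ≈ 2.383

Break-even investment rate: n + δ = 0.033 + 0.103 = 0.136.
At the golden rule the marginal product of capital equals n+δ: 0.43·k^(0.43−1) = 0.136. Solving, k_gold = (0.43/0.136)^(1/0.57) ≈ 7.5348.
y_gold = 7.5348^0.43 ≈ 2.3831.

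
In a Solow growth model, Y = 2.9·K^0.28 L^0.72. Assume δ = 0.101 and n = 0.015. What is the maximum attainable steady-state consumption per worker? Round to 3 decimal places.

n + δ = 0.015 + 0.101 = 0.116.
At the golden rule the marginal product of capital equals n+δ: 0.28·2.9·k^(0.28−1) = 0.116. Solving, k_gold = (0.28·2.9/0.116)^(1/0.72) ≈ 14.9193.
y_gold = 2.9·14.9193^0.28 ≈ 6.1808.
c_gold = y_gold − (n+δ)·k_gold = 6.1808 − 0.116·14.9193 ≈ 4.4502.

c_gold ≈ 4.450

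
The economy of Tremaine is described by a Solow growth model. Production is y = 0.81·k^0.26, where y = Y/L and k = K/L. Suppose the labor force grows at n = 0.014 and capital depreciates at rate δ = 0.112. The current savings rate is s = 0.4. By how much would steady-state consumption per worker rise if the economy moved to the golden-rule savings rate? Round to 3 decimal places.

Δc ≈ 0.041

Break-even investment rate: n + δ = 0.014 + 0.112 = 0.126.
Current steady state (s = 0.4): k* = (0.4·0.81/0.126)^(1/0.74) ≈ 3.5834, y* = 0.81·3.5834^0.26 ≈ 1.1288, c* = (1−0.4)·1.1288 ≈ 0.6773.
Golden rule sets MPK = n+δ: 0.26·0.81·k^(0.26−1) = 0.126, so k_gold = (0.26·0.81/0.126)^(1/0.74) ≈ 2.0020.
y_gold = 0.81·2.0020^0.26 ≈ 0.9702, c_gold = y_gold − 0.126·k_gold ≈ 0.7180.
Gain: Δc = 0.7180 − 0.6773 ≈ 0.0407.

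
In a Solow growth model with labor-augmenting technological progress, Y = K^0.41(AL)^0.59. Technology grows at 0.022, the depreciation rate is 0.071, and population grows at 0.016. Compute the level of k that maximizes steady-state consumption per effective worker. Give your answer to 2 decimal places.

k_gold ≈ 9.44

Break-even investment rate: n + g + δ = 0.016 + 0.022 + 0.071 = 0.109.
Maximizing c = f(k) − (n+g+δ)·k gives f'(k) = n+g+δ, i.e. 0.41·k^(0.41−1) = 0.109, so k_gold = (0.41/0.109)^(1/0.59) ≈ 9.4446.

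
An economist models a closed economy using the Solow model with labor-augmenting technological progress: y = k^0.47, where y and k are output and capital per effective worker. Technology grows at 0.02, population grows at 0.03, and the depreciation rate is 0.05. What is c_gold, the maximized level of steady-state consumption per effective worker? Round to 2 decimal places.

Break-even investment rate: n + g + δ = 0.03 + 0.02 + 0.05 = 0.1.
Setting f'(k) = n+g+δ gives 0.47·k^(0.47−1) = 0.1, hence k_gold = (0.47/0.1)^(1/0.53) ≈ 18.5400.
y_gold = 18.5400^0.47 ≈ 3.9447.
c_gold = y_gold − (n+g+δ)·k_gold = 3.9447 − 0.1·18.5400 ≈ 2.0907.

c_gold ≈ 2.09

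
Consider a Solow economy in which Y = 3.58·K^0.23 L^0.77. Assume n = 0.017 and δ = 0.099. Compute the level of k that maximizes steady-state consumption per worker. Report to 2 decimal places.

Break-even investment rate: n + δ = 0.017 + 0.099 = 0.116.
Maximizing c = f(k) − (n+δ)·k gives f'(k) = n+δ, i.e. 0.23·3.58·k^(0.23−1) = 0.116, so k_gold = (0.23·3.58/0.116)^(1/0.77) ≈ 12.7466.

k_gold ≈ 12.75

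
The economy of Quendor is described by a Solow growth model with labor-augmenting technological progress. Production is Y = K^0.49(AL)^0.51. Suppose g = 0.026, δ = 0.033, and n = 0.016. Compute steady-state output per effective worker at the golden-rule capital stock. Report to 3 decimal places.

n + g + δ = 0.016 + 0.026 + 0.033 = 0.075.
Golden rule sets MPK = n+g+δ: 0.49·k^(0.49−1) = 0.075, so k_gold = (0.49/0.075)^(1/0.51) ≈ 39.6555.
Output: y_gold = k_gold^0.49 = 39.6555^0.49 ≈ 6.0697.

y_gold ≈ 6.070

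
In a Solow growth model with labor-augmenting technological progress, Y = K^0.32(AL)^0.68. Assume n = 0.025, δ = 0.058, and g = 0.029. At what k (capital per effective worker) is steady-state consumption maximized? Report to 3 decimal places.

Capital per effective worker breaks even when investment replaces (n + g + δ)·k; here n + g + δ = 0.112.
Maximizing c = f(k) − (n+g+δ)·k gives f'(k) = n+g+δ, i.e. 0.32·k^(0.32−1) = 0.112, so k_gold = (0.32/0.112)^(1/0.68) ≈ 4.6826.

k_gold ≈ 4.683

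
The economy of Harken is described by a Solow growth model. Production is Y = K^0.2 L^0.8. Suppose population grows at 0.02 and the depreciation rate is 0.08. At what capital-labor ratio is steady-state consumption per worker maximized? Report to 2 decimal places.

k_gold ≈ 2.38

n + δ = 0.02 + 0.08 = 0.1.
Setting f'(k) = n+δ gives 0.2·k^(0.2−1) = 0.1, hence k_gold = (0.2/0.1)^(1/0.8) ≈ 2.3784.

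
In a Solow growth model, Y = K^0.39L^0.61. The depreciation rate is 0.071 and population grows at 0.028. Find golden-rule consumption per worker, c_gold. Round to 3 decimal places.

Capital per worker breaks even when investment replaces (n + δ)·k; here n + δ = 0.099.
Setting f'(k) = n+δ gives 0.39·k^(0.39−1) = 0.099, hence k_gold = (0.39/0.099)^(1/0.61) ≈ 9.4649.
y_gold = 9.4649^0.39 ≈ 2.4026.
c_gold = y_gold − (n+δ)·k_gold = 2.4026 − 0.099·9.4649 ≈ 1.4656.

c_gold ≈ 1.466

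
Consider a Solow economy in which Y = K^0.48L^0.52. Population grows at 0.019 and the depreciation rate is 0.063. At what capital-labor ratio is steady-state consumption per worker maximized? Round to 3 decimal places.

Break-even investment rate: n + δ = 0.019 + 0.063 = 0.082.
At the golden rule the marginal product of capital equals n+δ: 0.48·k^(0.48−1) = 0.082. Solving, k_gold = (0.48/0.082)^(1/0.52) ≈ 29.9104.

k_gold ≈ 29.910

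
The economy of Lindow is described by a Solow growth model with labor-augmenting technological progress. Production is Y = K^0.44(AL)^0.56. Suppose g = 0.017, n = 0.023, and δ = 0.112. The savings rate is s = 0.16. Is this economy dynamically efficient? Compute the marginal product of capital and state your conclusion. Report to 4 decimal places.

Capital per effective worker breaks even when investment replaces (n + g + δ)·k; here n + g + δ = 0.152.
Steady-state k*: s·k^0.44 = 0.152·k gives k* = (0.16/0.152)^(1/0.56) ≈ 1.0959.
MPK = 0.44·1.0959^(-0.56) ≈ 0.4180.
MPK > n+g+δ = 0.152, so the economy is dynamically efficient (under-saving).

dynamically efficient; MPK ≈ 0.4180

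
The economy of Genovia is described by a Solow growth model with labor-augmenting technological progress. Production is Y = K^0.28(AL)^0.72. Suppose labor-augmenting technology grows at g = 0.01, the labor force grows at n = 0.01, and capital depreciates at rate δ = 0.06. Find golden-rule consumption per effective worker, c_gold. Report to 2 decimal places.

Break-even investment rate: n + g + δ = 0.01 + 0.01 + 0.06 = 0.08.
Maximizing c = f(k) − (n+g+δ)·k gives f'(k) = n+g+δ, i.e. 0.28·k^(0.28−1) = 0.08, so k_gold = (0.28/0.08)^(1/0.72) ≈ 5.6971.
y_gold = 5.6971^0.28 ≈ 1.6277.
c_gold = y_gold − (n+g+δ)·k_gold = 1.6277 − 0.08·5.6971 ≈ 1.1720.

c_gold ≈ 1.17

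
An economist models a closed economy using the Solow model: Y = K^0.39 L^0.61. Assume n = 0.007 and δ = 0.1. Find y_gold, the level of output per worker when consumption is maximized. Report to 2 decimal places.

n + δ = 0.007 + 0.1 = 0.107.
Maximizing c = f(k) − (n+δ)·k gives f'(k) = n+δ, i.e. 0.39·k^(0.39−1) = 0.107, so k_gold = (0.39/0.107)^(1/0.61) ≈ 8.3327.
Output: y_gold = k_gold^0.39 = 8.3327^0.39 ≈ 2.2862.

y_gold ≈ 2.29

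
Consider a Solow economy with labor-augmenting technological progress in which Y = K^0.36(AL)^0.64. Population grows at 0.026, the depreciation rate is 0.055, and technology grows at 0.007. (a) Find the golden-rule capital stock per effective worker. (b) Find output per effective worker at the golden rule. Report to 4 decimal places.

The effective depreciation rate is n + g + δ = 0.026 + 0.007 + 0.055 = 0.088.
Setting f'(k) = n+g+δ gives 0.36·k^(0.36−1) = 0.088, hence k_gold = (0.36/0.088)^(1/0.64) ≈ 9.0358.
y_gold = 9.0358^0.36 ≈ 2.2088.

(a) k_gold ≈ 9.0358; (b) y_gold ≈ 2.2088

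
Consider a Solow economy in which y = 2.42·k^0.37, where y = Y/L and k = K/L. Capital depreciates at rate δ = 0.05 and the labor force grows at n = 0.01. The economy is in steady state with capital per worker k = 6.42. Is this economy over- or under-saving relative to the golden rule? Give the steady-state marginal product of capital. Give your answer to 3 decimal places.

under-saving; MPK ≈ 0.278

Capital per worker breaks even when investment replaces (n + δ)·k; here n + δ = 0.06.
MPK = 0.37·2.42·k^(0.37−1) = 0.37·2.42·6.42^(-0.63) ≈ 0.2775.
MPK > 0.06, so the economy is dynamically efficient (under-saving).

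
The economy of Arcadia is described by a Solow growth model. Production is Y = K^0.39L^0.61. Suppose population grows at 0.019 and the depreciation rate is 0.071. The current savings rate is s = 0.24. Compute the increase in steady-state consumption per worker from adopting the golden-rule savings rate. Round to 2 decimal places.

Δc ≈ 0.13

Break-even investment rate: n + δ = 0.019 + 0.071 = 0.09.
Current steady state (s = 0.24): k* = (0.24/0.09)^(1/0.61) ≈ 4.9924, y* = 4.9924^0.39 ≈ 1.8722, c* = (1−0.24)·1.8722 ≈ 1.4228.
Setting f'(k) = n+δ gives 0.39·k^(0.39−1) = 0.09, hence k_gold = (0.39/0.09)^(1/0.61) ≈ 11.0655.
y_gold = 11.0655^0.39 ≈ 2.5536, c_gold = y_gold − 0.09·k_gold ≈ 1.5577.
Gain: Δc = 1.5577 − 1.4228 ≈ 0.1348.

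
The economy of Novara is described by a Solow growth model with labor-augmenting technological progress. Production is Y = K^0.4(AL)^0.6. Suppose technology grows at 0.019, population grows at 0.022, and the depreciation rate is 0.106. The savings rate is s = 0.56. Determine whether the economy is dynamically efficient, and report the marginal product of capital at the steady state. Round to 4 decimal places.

dynamically inefficient; MPK ≈ 0.1050

Capital per effective worker breaks even when investment replaces (n + g + δ)·k; here n + g + δ = 0.147.
Steady-state k*: s·k^0.4 = 0.147·k gives k* = (0.56/0.147)^(1/0.6) ≈ 9.2922.
MPK = 0.4·9.2922^(-0.6) ≈ 0.1050.
MPK < n+g+δ = 0.147, so the economy is dynamically inefficient (over-saving).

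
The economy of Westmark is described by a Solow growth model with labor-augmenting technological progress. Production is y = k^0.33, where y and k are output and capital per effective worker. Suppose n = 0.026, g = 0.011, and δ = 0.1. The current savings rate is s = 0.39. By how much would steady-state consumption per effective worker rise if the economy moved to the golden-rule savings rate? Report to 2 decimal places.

Capital per effective worker breaks even when investment replaces (n + g + δ)·k; here n + g + δ = 0.137.
Current steady state (s = 0.39): k* = (0.39/0.137)^(1/0.67) ≈ 4.7657, y* = 4.7657^0.33 ≈ 1.6741, c* = (1−0.39)·1.6741 ≈ 1.0212.
Maximizing c = f(k) − (n+g+δ)·k gives f'(k) = n+g+δ, i.e. 0.33·k^(0.33−1) = 0.137, so k_gold = (0.33/0.137)^(1/0.67) ≈ 3.7140.
y_gold = 3.7140^0.33 ≈ 1.5419, c_gold = y_gold − 0.137·k_gold ≈ 1.0331.
Gain: Δc = 1.0331 − 1.0212 ≈ 0.0119.

Δc ≈ 0.01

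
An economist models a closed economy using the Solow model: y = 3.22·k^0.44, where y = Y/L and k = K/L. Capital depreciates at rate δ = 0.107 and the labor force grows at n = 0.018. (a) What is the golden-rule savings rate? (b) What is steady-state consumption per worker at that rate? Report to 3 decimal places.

The effective depreciation rate is n + δ = 0.018 + 0.107 = 0.125.
For Cobb-Douglas, s_gold equals capital's share: s_gold = 0.44.
Maximizing c = f(k) − (n+δ)·k gives f'(k) = n+δ, i.e. 0.44·3.22·k^(0.44−1) = 0.125, so k_gold = (0.44·3.22/0.125)^(1/0.56) ≈ 76.3580.
y_gold = 3.22·76.3580^0.44 ≈ 21.6926; c_gold = (1−0.44)·y_gold ≈ 12.1479.

(a) s_gold = 0.440; (b) c_gold ≈ 12.148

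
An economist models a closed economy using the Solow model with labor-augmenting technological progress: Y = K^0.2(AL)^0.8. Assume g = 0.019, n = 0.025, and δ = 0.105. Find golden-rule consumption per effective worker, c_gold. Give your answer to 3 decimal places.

c_gold ≈ 0.861

The effective depreciation rate is n + g + δ = 0.025 + 0.019 + 0.105 = 0.149.
At the golden rule the marginal product of capital equals n+g+δ: 0.2·k^(0.2−1) = 0.149. Solving, k_gold = (0.2/0.149)^(1/0.8) ≈ 1.4448.
y_gold = 1.4448^0.2 ≈ 1.0764.
c_gold = y_gold − (n+g+δ)·k_gold = 1.0764 − 0.149·1.4448 ≈ 0.8611.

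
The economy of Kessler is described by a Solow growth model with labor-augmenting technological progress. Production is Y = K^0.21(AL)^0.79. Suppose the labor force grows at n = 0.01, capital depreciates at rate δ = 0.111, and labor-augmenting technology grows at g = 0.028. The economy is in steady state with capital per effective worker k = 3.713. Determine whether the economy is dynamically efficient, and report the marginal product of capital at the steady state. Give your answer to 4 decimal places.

dynamically inefficient; MPK ≈ 0.0745

Break-even investment rate: n + g + δ = 0.01 + 0.028 + 0.111 = 0.149.
MPK = 0.21·k^(0.21−1) = 0.21·3.713^(-0.79) ≈ 0.0745.
MPK < 0.149, so the economy is dynamically inefficient (over-saving).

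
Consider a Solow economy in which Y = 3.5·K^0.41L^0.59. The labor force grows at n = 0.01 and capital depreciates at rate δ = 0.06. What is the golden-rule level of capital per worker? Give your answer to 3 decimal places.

n + δ = 0.01 + 0.06 = 0.07.
Golden rule sets MPK = n+δ: 0.41·3.5·k^(0.41−1) = 0.07, so k_gold = (0.41·3.5/0.07)^(1/0.59) ≈ 167.2290.

k_gold ≈ 167.229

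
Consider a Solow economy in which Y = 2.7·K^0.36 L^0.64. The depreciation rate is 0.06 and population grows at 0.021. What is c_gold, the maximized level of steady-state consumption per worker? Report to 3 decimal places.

c_gold ≈ 6.992

n + δ = 0.021 + 0.06 = 0.081.
Setting f'(k) = n+δ gives 0.36·2.7·k^(0.36−1) = 0.081, hence k_gold = (0.36·2.7/0.081)^(1/0.64) ≈ 48.5535.
y_gold = 2.7·48.5535^0.36 ≈ 10.9245.
c_gold = y_gold − (n+δ)·k_gold = 10.9245 − 0.081·48.5535 ≈ 6.9917.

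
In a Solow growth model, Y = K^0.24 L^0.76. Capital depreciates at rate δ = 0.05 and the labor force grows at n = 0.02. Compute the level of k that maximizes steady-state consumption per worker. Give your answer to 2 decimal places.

n + δ = 0.02 + 0.05 = 0.07.
Setting f'(k) = n+δ gives 0.24·k^(0.24−1) = 0.07, hence k_gold = (0.24/0.07)^(1/0.76) ≈ 5.0594.

k_gold ≈ 5.06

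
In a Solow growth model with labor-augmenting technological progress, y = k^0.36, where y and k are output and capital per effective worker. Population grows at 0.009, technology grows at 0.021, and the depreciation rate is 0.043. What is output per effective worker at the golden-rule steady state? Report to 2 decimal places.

Break-even investment rate: n + g + δ = 0.009 + 0.021 + 0.043 = 0.073.
Golden rule sets MPK = n+g+δ: 0.36·k^(0.36−1) = 0.073, so k_gold = (0.36/0.073)^(1/0.64) ≈ 12.0999.
Output: y_gold = k_gold^0.36 = 12.0999^0.36 ≈ 2.4536.

y_gold ≈ 2.45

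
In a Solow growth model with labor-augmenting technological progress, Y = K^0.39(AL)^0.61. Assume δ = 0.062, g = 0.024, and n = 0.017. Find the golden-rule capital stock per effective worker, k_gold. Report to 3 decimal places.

k_gold ≈ 8.870

n + g + δ = 0.017 + 0.024 + 0.062 = 0.103.
At the golden rule the marginal product of capital equals n+g+δ: 0.39·k^(0.39−1) = 0.103. Solving, k_gold = (0.39/0.103)^(1/0.61) ≈ 8.8698.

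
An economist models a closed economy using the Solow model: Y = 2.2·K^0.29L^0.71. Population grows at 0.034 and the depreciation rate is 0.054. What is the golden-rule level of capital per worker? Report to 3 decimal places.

The effective depreciation rate is n + δ = 0.034 + 0.054 = 0.088.
At the golden rule the marginal product of capital equals n+δ: 0.29·2.2·k^(0.29−1) = 0.088. Solving, k_gold = (0.29·2.2/0.088)^(1/0.71) ≈ 16.2833.

k_gold ≈ 16.283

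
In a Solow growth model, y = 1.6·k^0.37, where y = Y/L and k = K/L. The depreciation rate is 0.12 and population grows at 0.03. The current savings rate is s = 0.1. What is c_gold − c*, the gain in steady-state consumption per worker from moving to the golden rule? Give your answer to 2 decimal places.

Δc ≈ 0.76

n + δ = 0.03 + 0.12 = 0.15.
Current steady state (s = 0.1): k* = (0.1·1.6/0.15)^(1/0.63) ≈ 1.1079, y* = 1.6·1.1079^0.37 ≈ 1.6618, c* = (1−0.1)·1.6618 ≈ 1.4956.
Setting f'(k) = n+δ gives 0.37·1.6·k^(0.37−1) = 0.15, hence k_gold = (0.37·1.6/0.15)^(1/0.63) ≈ 8.8389.
y_gold = 1.6·8.8389^0.37 ≈ 3.5833, c_gold = y_gold − 0.15·k_gold ≈ 2.2575.
Gain: Δc = 2.2575 − 1.4956 ≈ 0.7619.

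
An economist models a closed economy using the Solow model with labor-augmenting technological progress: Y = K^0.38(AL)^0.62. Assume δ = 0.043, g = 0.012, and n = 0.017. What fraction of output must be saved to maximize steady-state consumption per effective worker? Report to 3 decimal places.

s_gold = 0.380

Capital per effective worker breaks even when investment replaces (n + g + δ)·k; here n + g + δ = 0.072.
At the golden rule MPK = n+g+δ, and in any Cobb-Douglas steady state s = (n+g+δ)·k/y = MPK·k/y = capital's share 0.38.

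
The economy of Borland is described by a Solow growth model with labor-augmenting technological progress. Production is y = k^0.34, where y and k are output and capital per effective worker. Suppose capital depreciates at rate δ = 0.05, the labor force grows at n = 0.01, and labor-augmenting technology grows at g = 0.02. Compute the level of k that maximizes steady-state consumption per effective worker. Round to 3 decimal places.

k_gold ≈ 8.956

Break-even investment rate: n + g + δ = 0.01 + 0.02 + 0.05 = 0.08.
At the golden rule the marginal product of capital equals n+g+δ: 0.34·k^(0.34−1) = 0.08. Solving, k_gold = (0.34/0.08)^(1/0.66) ≈ 8.9558.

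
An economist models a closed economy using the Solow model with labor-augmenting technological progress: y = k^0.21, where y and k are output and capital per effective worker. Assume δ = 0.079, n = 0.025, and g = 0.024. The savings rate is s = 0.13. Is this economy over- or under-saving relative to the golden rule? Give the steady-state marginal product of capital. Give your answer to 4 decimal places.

under-saving; MPK ≈ 0.2068

Capital per effective worker breaks even when investment replaces (n + g + δ)·k; here n + g + δ = 0.128.
Steady-state k*: s·k^0.21 = 0.128·k gives k* = (0.13/0.128)^(1/0.79) ≈ 1.0198.
MPK = 0.21·1.0198^(-0.79) ≈ 0.2068.
MPK > n+g+δ = 0.128, so the economy is dynamically efficient (under-saving).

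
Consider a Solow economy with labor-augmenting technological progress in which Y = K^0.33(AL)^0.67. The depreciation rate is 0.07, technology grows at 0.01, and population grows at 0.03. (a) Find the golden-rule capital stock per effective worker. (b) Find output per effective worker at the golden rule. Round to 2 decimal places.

The effective depreciation rate is n + g + δ = 0.03 + 0.01 + 0.07 = 0.11.
Setting f'(k) = n+g+δ gives 0.33·k^(0.33−1) = 0.11, hence k_gold = (0.33/0.11)^(1/0.67) ≈ 5.1537.
y_gold = 5.1537^0.33 ≈ 1.7179.

(a) k_gold ≈ 5.15; (b) y_gold ≈ 1.72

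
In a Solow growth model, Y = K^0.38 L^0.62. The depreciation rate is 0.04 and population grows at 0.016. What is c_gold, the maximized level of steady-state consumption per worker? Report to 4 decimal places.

The effective depreciation rate is n + δ = 0.016 + 0.04 = 0.056.
Maximizing c = f(k) − (n+δ)·k gives f'(k) = n+δ, i.e. 0.38·k^(0.38−1) = 0.056, so k_gold = (0.38/0.056)^(1/0.62) ≈ 21.9424.
y_gold = 21.9424^0.38 ≈ 3.2336.
c_gold = y_gold − (n+δ)·k_gold = 3.2336 − 0.056·21.9424 ≈ 2.0048.

c_gold ≈ 2.0048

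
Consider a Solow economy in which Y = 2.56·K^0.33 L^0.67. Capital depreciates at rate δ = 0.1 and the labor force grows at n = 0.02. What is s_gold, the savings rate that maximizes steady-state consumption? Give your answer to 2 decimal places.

s_gold = 0.33

n + δ = 0.02 + 0.1 = 0.12.
At the golden rule MPK = n+δ, and in any Cobb-Douglas steady state s = (n+δ)·k/y = MPK·k/y = capital's share 0.33.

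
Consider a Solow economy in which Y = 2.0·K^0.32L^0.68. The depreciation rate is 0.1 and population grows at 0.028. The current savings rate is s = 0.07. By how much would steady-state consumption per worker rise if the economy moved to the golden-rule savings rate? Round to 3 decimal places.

Δc ≈ 0.960

n + δ = 0.028 + 0.1 = 0.128.
Current steady state (s = 0.07): k* = (0.07·2.0/0.128)^(1/0.68) ≈ 1.1409, y* = 2.0·1.1409^0.32 ≈ 2.0861, c* = (1−0.07)·2.0861 ≈ 1.9401.
Golden rule sets MPK = n+δ: 0.32·2.0·k^(0.32−1) = 0.128, so k_gold = (0.32·2.0/0.128)^(1/0.68) ≈ 10.6634.
y_gold = 2.0·10.6634^0.32 ≈ 4.2654, c_gold = y_gold − 0.128·k_gold ≈ 2.9005.
Gain: Δc = 2.9005 − 1.9401 ≈ 0.9603.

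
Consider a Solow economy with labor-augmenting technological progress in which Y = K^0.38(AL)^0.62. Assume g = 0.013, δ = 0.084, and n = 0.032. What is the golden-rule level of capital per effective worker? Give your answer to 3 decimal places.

k_gold ≈ 5.712

n + g + δ = 0.032 + 0.013 + 0.084 = 0.129.
Maximizing c = f(k) − (n+g+δ)·k gives f'(k) = n+g+δ, i.e. 0.38·k^(0.38−1) = 0.129, so k_gold = (0.38/0.129)^(1/0.62) ≈ 5.7117.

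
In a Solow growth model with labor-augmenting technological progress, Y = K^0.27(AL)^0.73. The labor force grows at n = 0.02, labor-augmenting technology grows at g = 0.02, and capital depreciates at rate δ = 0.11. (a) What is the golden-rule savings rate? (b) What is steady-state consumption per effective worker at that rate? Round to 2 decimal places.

n + g + δ = 0.02 + 0.02 + 0.11 = 0.15.
For Cobb-Douglas, s_gold equals capital's share: s_gold = 0.27.
At the golden rule the marginal product of capital equals n+g+δ: 0.27·k^(0.27−1) = 0.15. Solving, k_gold = (0.27/0.15)^(1/0.73) ≈ 2.2371.
y_gold = 2.2371^0.27 ≈ 1.2428; c_gold = (1−0.27)·y_gold ≈ 0.9073.

(a) s_gold = 0.27; (b) c_gold ≈ 0.91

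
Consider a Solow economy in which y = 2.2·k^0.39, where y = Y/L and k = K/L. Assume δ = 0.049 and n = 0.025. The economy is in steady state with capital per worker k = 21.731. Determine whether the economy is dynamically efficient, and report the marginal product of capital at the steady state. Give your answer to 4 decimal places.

dynamically efficient; MPK ≈ 0.1312

Break-even investment rate: n + δ = 0.025 + 0.049 = 0.074.
MPK = 0.39·2.2·k^(0.39−1) = 0.39·2.2·21.731^(-0.61) ≈ 0.1312.
MPK > 0.074, so the economy is dynamically efficient (under-saving).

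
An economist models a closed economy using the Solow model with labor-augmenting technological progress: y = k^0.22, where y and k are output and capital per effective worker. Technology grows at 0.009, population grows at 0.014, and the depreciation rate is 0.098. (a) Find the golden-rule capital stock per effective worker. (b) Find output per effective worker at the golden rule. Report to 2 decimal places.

(a) k_gold ≈ 2.15; (b) y_gold ≈ 1.18

Break-even investment rate: n + g + δ = 0.014 + 0.009 + 0.098 = 0.121.
Golden rule sets MPK = n+g+δ: 0.22·k^(0.22−1) = 0.121, so k_gold = (0.22/0.121)^(1/0.78) ≈ 2.1521.
y_gold = 2.1521^0.22 ≈ 1.1837.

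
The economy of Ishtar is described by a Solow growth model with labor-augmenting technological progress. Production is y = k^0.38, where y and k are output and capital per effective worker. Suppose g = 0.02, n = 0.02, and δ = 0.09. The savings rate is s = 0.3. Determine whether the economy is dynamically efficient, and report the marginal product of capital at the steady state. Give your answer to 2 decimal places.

dynamically efficient; MPK ≈ 0.16

n + g + δ = 0.02 + 0.02 + 0.09 = 0.13.
Steady-state k*: s·k^0.38 = 0.13·k gives k* = (0.3/0.13)^(1/0.62) ≈ 3.8527.
MPK = 0.38·3.8527^(-0.62) ≈ 0.1647.
MPK > n+g+δ = 0.13, so the economy is dynamically efficient (under-saving).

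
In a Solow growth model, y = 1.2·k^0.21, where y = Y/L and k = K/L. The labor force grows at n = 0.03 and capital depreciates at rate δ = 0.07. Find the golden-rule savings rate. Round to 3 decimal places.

Break-even investment rate: n + δ = 0.03 + 0.07 = 0.1.
At the golden rule MPK = n+δ, and in any Cobb-Douglas steady state s = (n+δ)·k/y = MPK·k/y = capital's share 0.21.

s_gold = 0.210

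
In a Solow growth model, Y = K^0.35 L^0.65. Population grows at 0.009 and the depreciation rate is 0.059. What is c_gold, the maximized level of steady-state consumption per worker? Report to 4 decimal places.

n + δ = 0.009 + 0.059 = 0.068.
At the golden rule the marginal product of capital equals n+δ: 0.35·k^(0.35−1) = 0.068. Solving, k_gold = (0.35/0.068)^(1/0.65) ≈ 12.4367.
y_gold = 12.4367^0.35 ≈ 2.4163.
c_gold = y_gold − (n+δ)·k_gold = 2.4163 − 0.068·12.4367 ≈ 1.5706.

c_gold ≈ 1.5706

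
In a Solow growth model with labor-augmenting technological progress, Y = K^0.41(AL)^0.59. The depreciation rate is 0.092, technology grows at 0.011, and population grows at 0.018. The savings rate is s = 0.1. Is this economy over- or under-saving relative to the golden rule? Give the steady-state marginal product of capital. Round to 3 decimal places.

n + g + δ = 0.018 + 0.011 + 0.092 = 0.121.
Steady-state k*: s·k^0.41 = 0.121·k gives k* = (0.1/0.121)^(1/0.59) ≈ 0.7239.
MPK = 0.41·0.7239^(-0.59) ≈ 0.4961.
MPK > n+g+δ = 0.121, so the economy is dynamically efficient (under-saving).

under-saving; MPK ≈ 0.496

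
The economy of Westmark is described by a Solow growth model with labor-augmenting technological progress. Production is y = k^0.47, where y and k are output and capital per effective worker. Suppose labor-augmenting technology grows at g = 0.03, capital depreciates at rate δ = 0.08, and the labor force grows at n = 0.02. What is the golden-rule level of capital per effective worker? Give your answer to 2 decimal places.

Break-even investment rate: n + g + δ = 0.02 + 0.03 + 0.08 = 0.13.
Setting f'(k) = n+g+δ gives 0.47·k^(0.47−1) = 0.13, hence k_gold = (0.47/0.13)^(1/0.53) ≈ 11.3011.

k_gold ≈ 11.30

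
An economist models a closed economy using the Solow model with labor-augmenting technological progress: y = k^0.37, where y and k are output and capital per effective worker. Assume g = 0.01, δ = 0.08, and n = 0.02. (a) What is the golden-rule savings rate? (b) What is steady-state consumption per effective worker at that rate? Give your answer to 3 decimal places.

(a) s_gold = 0.370; (b) c_gold ≈ 1.285

Capital per effective worker breaks even when investment replaces (n + g + δ)·k; here n + g + δ = 0.11.
For Cobb-Douglas, s_gold equals capital's share: s_gold = 0.37.
Setting f'(k) = n+g+δ gives 0.37·k^(0.37−1) = 0.11, hence k_gold = (0.37/0.11)^(1/0.63) ≈ 6.8581.
y_gold = 6.8581^0.37 ≈ 2.0389; c_gold = (1−0.37)·y_gold ≈ 1.2845.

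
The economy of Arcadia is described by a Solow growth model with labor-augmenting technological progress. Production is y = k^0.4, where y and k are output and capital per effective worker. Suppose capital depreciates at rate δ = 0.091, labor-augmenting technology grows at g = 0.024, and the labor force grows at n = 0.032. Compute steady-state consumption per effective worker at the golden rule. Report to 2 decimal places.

Capital per effective worker breaks even when investment replaces (n + g + δ)·k; here n + g + δ = 0.147.
Setting f'(k) = n+g+δ gives 0.4·k^(0.4−1) = 0.147, hence k_gold = (0.4/0.147)^(1/0.6) ≈ 5.3036.
y_gold = 5.3036^0.4 ≈ 1.9491.
c_gold = y_gold − (n+g+δ)·k_gold = 1.9491 − 0.147·5.3036 ≈ 1.1694.

c_gold ≈ 1.17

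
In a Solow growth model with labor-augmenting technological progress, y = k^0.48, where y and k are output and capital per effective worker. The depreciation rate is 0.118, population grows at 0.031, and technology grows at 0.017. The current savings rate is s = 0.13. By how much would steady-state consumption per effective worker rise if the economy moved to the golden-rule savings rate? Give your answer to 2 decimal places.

Break-even investment rate: n + g + δ = 0.031 + 0.017 + 0.118 = 0.166.
Current steady state (s = 0.13): k* = (0.13/0.166)^(1/0.52) ≈ 0.6249, y* = 0.6249^0.48 ≈ 0.7980, c* = (1−0.13)·0.7980 ≈ 0.6943.
Golden rule sets MPK = n+g+δ: 0.48·k^(0.48−1) = 0.166, so k_gold = (0.48/0.166)^(1/0.52) ≈ 7.7054.
y_gold = 7.7054^0.48 ≈ 2.6648, c_gold = y_gold − 0.166·k_gold ≈ 1.3857.
Gain: Δc = 1.3857 − 0.6943 ≈ 0.6914.

Δc ≈ 0.69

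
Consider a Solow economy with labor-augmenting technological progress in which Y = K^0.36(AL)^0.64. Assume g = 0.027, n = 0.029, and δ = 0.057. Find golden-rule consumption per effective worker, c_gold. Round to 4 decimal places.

Capital per effective worker breaks even when investment replaces (n + g + δ)·k; here n + g + δ = 0.113.
Maximizing c = f(k) − (n+g+δ)·k gives f'(k) = n+g+δ, i.e. 0.36·k^(0.36−1) = 0.113, so k_gold = (0.36/0.113)^(1/0.64) ≈ 6.1135.
y_gold = 6.1135^0.36 ≈ 1.9189.
c_gold = y_gold − (n+g+δ)·k_gold = 1.9189 − 0.113·6.1135 ≈ 1.2281.

c_gold ≈ 1.2281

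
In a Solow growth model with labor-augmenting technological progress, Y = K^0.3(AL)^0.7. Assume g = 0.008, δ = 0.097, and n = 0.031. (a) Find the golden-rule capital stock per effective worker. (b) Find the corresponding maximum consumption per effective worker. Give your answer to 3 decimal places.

The effective depreciation rate is n + g + δ = 0.031 + 0.008 + 0.097 = 0.136.
Golden rule sets MPK = n+g+δ: 0.3·k^(0.3−1) = 0.136, so k_gold = (0.3/0.136)^(1/0.7) ≈ 3.0962.
y_gold = 3.0962^0.3 ≈ 1.4036; c_gold = y_gold − 0.136·k_gold ≈ 0.9825.

(a) k_gold ≈ 3.096; (b) c_gold ≈ 0.983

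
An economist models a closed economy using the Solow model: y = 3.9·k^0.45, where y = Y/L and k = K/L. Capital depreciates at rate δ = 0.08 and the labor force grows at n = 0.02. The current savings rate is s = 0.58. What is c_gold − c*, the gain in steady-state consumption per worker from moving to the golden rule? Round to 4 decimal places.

Break-even investment rate: n + δ = 0.02 + 0.08 = 0.1.
Current steady state (s = 0.58): k* = (0.58·3.9/0.1)^(1/0.55) ≈ 290.2110, y* = 3.9·290.2110^0.45 ≈ 50.0364, c* = (1−0.58)·50.0364 ≈ 21.0153.
Maximizing c = f(k) − (n+δ)·k gives f'(k) = n+δ, i.e. 0.45·3.9·k^(0.45−1) = 0.1, so k_gold = (0.45·3.9/0.1)^(1/0.55) ≈ 182.9456.
y_gold = 3.9·182.9456^0.45 ≈ 40.6546, c_gold = y_gold − 0.1·k_gold ≈ 22.3600.
Gain: Δc = 22.3600 − 21.0153 ≈ 1.3447.

Δc ≈ 1.3447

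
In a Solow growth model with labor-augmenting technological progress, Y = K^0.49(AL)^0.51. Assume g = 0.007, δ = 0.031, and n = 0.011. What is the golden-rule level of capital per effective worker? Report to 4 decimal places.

k_gold ≈ 91.3659

Break-even investment rate: n + g + δ = 0.011 + 0.007 + 0.031 = 0.049.
Golden rule sets MPK = n+g+δ: 0.49·k^(0.49−1) = 0.049, so k_gold = (0.49/0.049)^(1/0.51) ≈ 91.3659.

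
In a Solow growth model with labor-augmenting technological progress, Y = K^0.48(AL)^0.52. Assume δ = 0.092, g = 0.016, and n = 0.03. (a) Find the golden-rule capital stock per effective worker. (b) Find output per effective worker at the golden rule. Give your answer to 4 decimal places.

(a) k_gold ≈ 10.9921; (b) y_gold ≈ 3.1602

The effective depreciation rate is n + g + δ = 0.03 + 0.016 + 0.092 = 0.138.
Maximizing c = f(k) − (n+g+δ)·k gives f'(k) = n+g+δ, i.e. 0.48·k^(0.48−1) = 0.138, so k_gold = (0.48/0.138)^(1/0.52) ≈ 10.9921.
y_gold = 10.9921^0.48 ≈ 3.1602.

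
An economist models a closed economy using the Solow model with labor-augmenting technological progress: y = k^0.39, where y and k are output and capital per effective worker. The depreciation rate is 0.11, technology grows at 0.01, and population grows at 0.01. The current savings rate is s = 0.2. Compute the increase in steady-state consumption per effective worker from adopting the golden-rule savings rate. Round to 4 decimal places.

Δc ≈ 0.1777

Break-even investment rate: n + g + δ = 0.01 + 0.01 + 0.11 = 0.13.
Current steady state (s = 0.2): k* = (0.2/0.13)^(1/0.61) ≈ 2.0263, y* = 2.0263^0.39 ≈ 1.3171, c* = (1−0.2)·1.3171 ≈ 1.0537.
At the golden rule the marginal product of capital equals n+g+δ: 0.39·k^(0.39−1) = 0.13. Solving, k_gold = (0.39/0.13)^(1/0.61) ≈ 6.0557.
y_gold = 6.0557^0.39 ≈ 2.0186, c_gold = y_gold − 0.13·k_gold ≈ 1.2313.
Gain: Δc = 1.2313 − 1.0537 ≈ 0.1777.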